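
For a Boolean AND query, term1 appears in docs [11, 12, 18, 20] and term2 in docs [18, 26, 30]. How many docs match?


Boolean AND: find intersection of posting lists
term1 docs: [11, 12, 18, 20]
term2 docs: [18, 26, 30]
Intersection: [18]
|intersection| = 1

1


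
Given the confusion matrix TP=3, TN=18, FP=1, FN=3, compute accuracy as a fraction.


Accuracy = (TP + TN) / (TP + TN + FP + FN)
TP + TN = 3 + 18 = 21
Total = 3 + 18 + 1 + 3 = 25
Accuracy = 21 / 25 = 21/25

21/25


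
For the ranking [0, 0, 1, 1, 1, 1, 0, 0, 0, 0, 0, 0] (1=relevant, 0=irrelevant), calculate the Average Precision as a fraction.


Computing P@k for each relevant position:
Position 1: not relevant
Position 2: not relevant
Position 3: relevant, P@3 = 1/3 = 1/3
Position 4: relevant, P@4 = 2/4 = 1/2
Position 5: relevant, P@5 = 3/5 = 3/5
Position 6: relevant, P@6 = 4/6 = 2/3
Position 7: not relevant
Position 8: not relevant
Position 9: not relevant
Position 10: not relevant
Position 11: not relevant
Position 12: not relevant
Sum of P@k = 1/3 + 1/2 + 3/5 + 2/3 = 21/10
AP = 21/10 / 4 = 21/40

21/40


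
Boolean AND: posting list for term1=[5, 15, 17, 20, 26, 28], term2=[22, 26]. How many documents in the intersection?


Boolean AND: find intersection of posting lists
term1 docs: [5, 15, 17, 20, 26, 28]
term2 docs: [22, 26]
Intersection: [26]
|intersection| = 1

1


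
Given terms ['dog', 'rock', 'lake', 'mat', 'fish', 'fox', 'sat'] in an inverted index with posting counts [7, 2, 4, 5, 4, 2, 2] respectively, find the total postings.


Summing posting list sizes:
'dog': 7 postings
'rock': 2 postings
'lake': 4 postings
'mat': 5 postings
'fish': 4 postings
'fox': 2 postings
'sat': 2 postings
Total = 7 + 2 + 4 + 5 + 4 + 2 + 2 = 26

26


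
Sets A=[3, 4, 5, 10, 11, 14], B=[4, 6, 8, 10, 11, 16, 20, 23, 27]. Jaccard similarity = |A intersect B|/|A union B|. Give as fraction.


A intersect B = [4, 10, 11]
|A intersect B| = 3
A union B = [3, 4, 5, 6, 8, 10, 11, 14, 16, 20, 23, 27]
|A union B| = 12
Jaccard = 3/12 = 1/4

1/4


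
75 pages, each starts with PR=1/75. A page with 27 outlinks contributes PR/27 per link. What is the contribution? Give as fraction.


Initial PR = 1/75 = 1/75
Outlinks = 27
Contribution per link = PR / outlinks
= 1/75 / 27
= 1/2025

1/2025


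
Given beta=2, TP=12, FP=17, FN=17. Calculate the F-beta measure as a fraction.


P = TP/(TP+FP) = 12/29 = 12/29
R = TP/(TP+FN) = 12/29 = 12/29
beta^2 = 2^2 = 4
(1 + beta^2) = 5
Numerator = (1+beta^2)*P*R = 720/841
Denominator = beta^2*P + R = 48/29 + 12/29 = 60/29
F_beta = 12/29

12/29


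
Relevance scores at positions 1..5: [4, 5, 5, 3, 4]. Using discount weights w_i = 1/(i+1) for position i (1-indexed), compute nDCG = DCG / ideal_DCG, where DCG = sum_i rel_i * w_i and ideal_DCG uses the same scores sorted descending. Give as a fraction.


Position discount weights w_i = 1/(i+1) for i=1..5:
Weights = [1/2, 1/3, 1/4, 1/5, 1/6]
Actual relevance: [4, 5, 5, 3, 4]
DCG = 4/2 + 5/3 + 5/4 + 3/5 + 4/6 = 371/60
Ideal relevance (sorted desc): [5, 5, 4, 4, 3]
Ideal DCG = 5/2 + 5/3 + 4/4 + 4/5 + 3/6 = 97/15
nDCG = DCG / ideal_DCG = 371/60 / 97/15 = 371/388

371/388


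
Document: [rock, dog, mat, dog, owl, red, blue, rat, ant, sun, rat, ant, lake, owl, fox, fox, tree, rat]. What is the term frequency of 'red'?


Document has 18 words
Scanning for 'red':
Found at positions: [5]
Count = 1

1


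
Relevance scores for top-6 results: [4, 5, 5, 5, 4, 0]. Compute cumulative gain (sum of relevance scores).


Cumulative Gain = sum of relevance scores
Position 1: rel=4, running sum=4
Position 2: rel=5, running sum=9
Position 3: rel=5, running sum=14
Position 4: rel=5, running sum=19
Position 5: rel=4, running sum=23
Position 6: rel=0, running sum=23
CG = 23

23


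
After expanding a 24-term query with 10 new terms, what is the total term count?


Original terms: 24
Expansion terms: 10
Total = 24 + 10 = 34

34


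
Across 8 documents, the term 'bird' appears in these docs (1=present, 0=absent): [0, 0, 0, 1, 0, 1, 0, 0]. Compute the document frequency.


Checking each document for 'bird':
Doc 1: absent
Doc 2: absent
Doc 3: absent
Doc 4: present
Doc 5: absent
Doc 6: present
Doc 7: absent
Doc 8: absent
df = sum of presences = 0 + 0 + 0 + 1 + 0 + 1 + 0 + 0 = 2

2


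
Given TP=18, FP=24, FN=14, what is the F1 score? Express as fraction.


F1 = 2 * P * R / (P + R)
P = TP/(TP+FP) = 18/42 = 3/7
R = TP/(TP+FN) = 18/32 = 9/16
2 * P * R = 2 * 3/7 * 9/16 = 27/56
P + R = 3/7 + 9/16 = 111/112
F1 = 27/56 / 111/112 = 18/37

18/37


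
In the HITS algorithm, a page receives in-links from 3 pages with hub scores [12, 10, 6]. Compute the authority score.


Authority = sum of hub scores of in-linkers
In-link 1: hub score = 12
In-link 2: hub score = 10
In-link 3: hub score = 6
Authority = 12 + 10 + 6 = 28

28


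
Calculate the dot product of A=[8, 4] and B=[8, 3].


Dot product = sum of element-wise products
A[0]*B[0] = 8*8 = 64
A[1]*B[1] = 4*3 = 12
Sum = 64 + 12 = 76

76


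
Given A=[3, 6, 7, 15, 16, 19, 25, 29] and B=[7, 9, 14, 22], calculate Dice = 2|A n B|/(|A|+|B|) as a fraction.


A intersect B = [7]
|A intersect B| = 1
|A| = 8, |B| = 4
Dice = 2*1 / (8+4)
= 2 / 12 = 1/6

1/6


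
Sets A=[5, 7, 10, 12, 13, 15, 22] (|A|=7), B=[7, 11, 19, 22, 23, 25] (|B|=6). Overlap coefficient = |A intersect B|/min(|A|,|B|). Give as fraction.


A intersect B = [7, 22]
|A intersect B| = 2
min(|A|, |B|) = min(7, 6) = 6
Overlap = 2 / 6 = 1/3

1/3


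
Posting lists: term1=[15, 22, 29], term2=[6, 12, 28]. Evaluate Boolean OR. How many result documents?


Boolean OR: find union of posting lists
term1 docs: [15, 22, 29]
term2 docs: [6, 12, 28]
Union: [6, 12, 15, 22, 28, 29]
|union| = 6

6


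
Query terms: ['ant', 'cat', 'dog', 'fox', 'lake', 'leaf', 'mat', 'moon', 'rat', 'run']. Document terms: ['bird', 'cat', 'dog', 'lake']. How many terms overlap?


Query terms: ['ant', 'cat', 'dog', 'fox', 'lake', 'leaf', 'mat', 'moon', 'rat', 'run']
Document terms: ['bird', 'cat', 'dog', 'lake']
Common terms: ['cat', 'dog', 'lake']
Overlap count = 3

3


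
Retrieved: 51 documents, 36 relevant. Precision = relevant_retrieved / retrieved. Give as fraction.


Precision = relevant_retrieved / total_retrieved
= 36 / 51
= 36 / (36 + 15)
= 12/17

12/17


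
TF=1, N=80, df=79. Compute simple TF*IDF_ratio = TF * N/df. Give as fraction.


TF * (N/df)
= 1 * (80/79)
= 1 * 80/79
= 80/79

80/79


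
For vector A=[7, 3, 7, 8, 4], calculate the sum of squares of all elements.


|A|^2 = sum of squared components
A[0]^2 = 7^2 = 49
A[1]^2 = 3^2 = 9
A[2]^2 = 7^2 = 49
A[3]^2 = 8^2 = 64
A[4]^2 = 4^2 = 16
Sum = 49 + 9 + 49 + 64 + 16 = 187

187


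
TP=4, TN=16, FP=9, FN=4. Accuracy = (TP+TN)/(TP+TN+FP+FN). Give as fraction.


Accuracy = (TP + TN) / (TP + TN + FP + FN)
TP + TN = 4 + 16 = 20
Total = 4 + 16 + 9 + 4 = 33
Accuracy = 20 / 33 = 20/33

20/33


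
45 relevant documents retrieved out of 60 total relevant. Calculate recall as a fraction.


Recall = retrieved_relevant / total_relevant
= 45 / 60
= 45 / (45 + 15)
= 3/4

3/4


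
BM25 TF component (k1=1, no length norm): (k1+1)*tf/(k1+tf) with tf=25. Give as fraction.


BM25 TF component = (k1+1)*tf / (k1+tf)
k1 = 1, tf = 25
Numerator = (1+1)*25 = 50
Denominator = 1 + 25 = 26
= 50/26 = 25/13

25/13


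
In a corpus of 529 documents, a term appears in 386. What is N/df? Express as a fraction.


IDF ratio = N / df
= 529 / 386
= 529/386

529/386


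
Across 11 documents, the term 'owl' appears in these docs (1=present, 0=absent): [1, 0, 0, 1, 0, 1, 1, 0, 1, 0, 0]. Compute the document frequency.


Checking each document for 'owl':
Doc 1: present
Doc 2: absent
Doc 3: absent
Doc 4: present
Doc 5: absent
Doc 6: present
Doc 7: present
Doc 8: absent
Doc 9: present
Doc 10: absent
Doc 11: absent
df = sum of presences = 1 + 0 + 0 + 1 + 0 + 1 + 1 + 0 + 1 + 0 + 0 = 5

5


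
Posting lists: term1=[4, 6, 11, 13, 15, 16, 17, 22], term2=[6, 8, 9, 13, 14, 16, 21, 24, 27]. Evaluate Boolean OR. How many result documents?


Boolean OR: find union of posting lists
term1 docs: [4, 6, 11, 13, 15, 16, 17, 22]
term2 docs: [6, 8, 9, 13, 14, 16, 21, 24, 27]
Union: [4, 6, 8, 9, 11, 13, 14, 15, 16, 17, 21, 22, 24, 27]
|union| = 14

14


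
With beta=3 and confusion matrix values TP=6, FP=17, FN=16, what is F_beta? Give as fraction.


P = TP/(TP+FP) = 6/23 = 6/23
R = TP/(TP+FN) = 6/22 = 3/11
beta^2 = 3^2 = 9
(1 + beta^2) = 10
Numerator = (1+beta^2)*P*R = 180/253
Denominator = beta^2*P + R = 54/23 + 3/11 = 663/253
F_beta = 60/221

60/221


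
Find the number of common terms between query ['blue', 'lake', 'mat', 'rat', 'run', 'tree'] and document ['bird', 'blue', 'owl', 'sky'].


Query terms: ['blue', 'lake', 'mat', 'rat', 'run', 'tree']
Document terms: ['bird', 'blue', 'owl', 'sky']
Common terms: ['blue']
Overlap count = 1

1


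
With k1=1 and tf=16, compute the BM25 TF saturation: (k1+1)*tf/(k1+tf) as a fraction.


BM25 TF component = (k1+1)*tf / (k1+tf)
k1 = 1, tf = 16
Numerator = (1+1)*16 = 32
Denominator = 1 + 16 = 17
= 32/17 = 32/17

32/17


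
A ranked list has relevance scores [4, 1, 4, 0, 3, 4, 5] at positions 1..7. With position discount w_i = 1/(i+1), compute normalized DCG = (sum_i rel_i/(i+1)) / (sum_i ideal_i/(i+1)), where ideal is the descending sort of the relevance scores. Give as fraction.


Position discount weights w_i = 1/(i+1) for i=1..7:
Weights = [1/2, 1/3, 1/4, 1/5, 1/6, 1/7, 1/8]
Actual relevance: [4, 1, 4, 0, 3, 4, 5]
DCG = 4/2 + 1/3 + 4/4 + 0/5 + 3/6 + 4/7 + 5/8 = 845/168
Ideal relevance (sorted desc): [5, 4, 4, 4, 3, 1, 0]
Ideal DCG = 5/2 + 4/3 + 4/4 + 4/5 + 3/6 + 1/7 + 0/8 = 659/105
nDCG = DCG / ideal_DCG = 845/168 / 659/105 = 4225/5272

4225/5272


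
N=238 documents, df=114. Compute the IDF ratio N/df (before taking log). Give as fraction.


IDF ratio = N / df
= 238 / 114
= 119/57

119/57


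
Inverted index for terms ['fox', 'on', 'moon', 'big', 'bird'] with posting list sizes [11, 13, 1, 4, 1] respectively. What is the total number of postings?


Summing posting list sizes:
'fox': 11 postings
'on': 13 postings
'moon': 1 postings
'big': 4 postings
'bird': 1 postings
Total = 11 + 13 + 1 + 4 + 1 = 30

30


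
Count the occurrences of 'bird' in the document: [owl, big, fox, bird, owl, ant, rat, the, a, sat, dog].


Document has 11 words
Scanning for 'bird':
Found at positions: [3]
Count = 1

1


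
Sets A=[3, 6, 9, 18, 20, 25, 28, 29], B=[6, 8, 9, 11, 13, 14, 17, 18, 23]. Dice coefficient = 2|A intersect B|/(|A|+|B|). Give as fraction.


A intersect B = [6, 9, 18]
|A intersect B| = 3
|A| = 8, |B| = 9
Dice = 2*3 / (8+9)
= 6 / 17 = 6/17

6/17


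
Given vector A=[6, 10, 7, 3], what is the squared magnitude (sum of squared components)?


|A|^2 = sum of squared components
A[0]^2 = 6^2 = 36
A[1]^2 = 10^2 = 100
A[2]^2 = 7^2 = 49
A[3]^2 = 3^2 = 9
Sum = 36 + 100 + 49 + 9 = 194

194


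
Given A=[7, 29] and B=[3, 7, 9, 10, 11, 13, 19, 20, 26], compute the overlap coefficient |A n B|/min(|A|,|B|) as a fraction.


A intersect B = [7]
|A intersect B| = 1
min(|A|, |B|) = min(2, 9) = 2
Overlap = 1 / 2 = 1/2

1/2


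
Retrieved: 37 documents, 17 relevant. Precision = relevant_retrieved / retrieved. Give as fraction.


Precision = relevant_retrieved / total_retrieved
= 17 / 37
= 17 / (17 + 20)
= 17/37

17/37


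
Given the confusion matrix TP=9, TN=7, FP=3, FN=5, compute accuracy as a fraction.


Accuracy = (TP + TN) / (TP + TN + FP + FN)
TP + TN = 9 + 7 = 16
Total = 9 + 7 + 3 + 5 = 24
Accuracy = 16 / 24 = 2/3

2/3


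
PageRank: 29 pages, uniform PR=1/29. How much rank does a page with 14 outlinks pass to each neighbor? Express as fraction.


Initial PR = 1/29 = 1/29
Outlinks = 14
Contribution per link = PR / outlinks
= 1/29 / 14
= 1/406

1/406


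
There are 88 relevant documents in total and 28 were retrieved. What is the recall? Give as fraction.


Recall = retrieved_relevant / total_relevant
= 28 / 88
= 28 / (28 + 60)
= 7/22

7/22


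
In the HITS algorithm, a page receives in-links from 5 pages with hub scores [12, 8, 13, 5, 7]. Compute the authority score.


Authority = sum of hub scores of in-linkers
In-link 1: hub score = 12
In-link 2: hub score = 8
In-link 3: hub score = 13
In-link 4: hub score = 5
In-link 5: hub score = 7
Authority = 12 + 8 + 13 + 5 + 7 = 45

45


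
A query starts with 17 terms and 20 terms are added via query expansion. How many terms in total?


Original terms: 17
Expansion terms: 20
Total = 17 + 20 = 37

37


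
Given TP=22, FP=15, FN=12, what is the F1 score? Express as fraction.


F1 = 2 * P * R / (P + R)
P = TP/(TP+FP) = 22/37 = 22/37
R = TP/(TP+FN) = 22/34 = 11/17
2 * P * R = 2 * 22/37 * 11/17 = 484/629
P + R = 22/37 + 11/17 = 781/629
F1 = 484/629 / 781/629 = 44/71

44/71


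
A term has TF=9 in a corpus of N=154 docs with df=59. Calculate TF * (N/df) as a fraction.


TF * (N/df)
= 9 * (154/59)
= 9 * 154/59
= 1386/59

1386/59


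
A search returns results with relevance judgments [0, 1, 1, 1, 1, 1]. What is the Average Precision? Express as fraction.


Computing P@k for each relevant position:
Position 1: not relevant
Position 2: relevant, P@2 = 1/2 = 1/2
Position 3: relevant, P@3 = 2/3 = 2/3
Position 4: relevant, P@4 = 3/4 = 3/4
Position 5: relevant, P@5 = 4/5 = 4/5
Position 6: relevant, P@6 = 5/6 = 5/6
Sum of P@k = 1/2 + 2/3 + 3/4 + 4/5 + 5/6 = 71/20
AP = 71/20 / 5 = 71/100

71/100


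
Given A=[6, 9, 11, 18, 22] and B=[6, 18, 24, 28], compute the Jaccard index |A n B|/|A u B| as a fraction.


A intersect B = [6, 18]
|A intersect B| = 2
A union B = [6, 9, 11, 18, 22, 24, 28]
|A union B| = 7
Jaccard = 2/7 = 2/7

2/7


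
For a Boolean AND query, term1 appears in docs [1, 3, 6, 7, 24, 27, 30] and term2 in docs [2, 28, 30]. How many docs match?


Boolean AND: find intersection of posting lists
term1 docs: [1, 3, 6, 7, 24, 27, 30]
term2 docs: [2, 28, 30]
Intersection: [30]
|intersection| = 1

1


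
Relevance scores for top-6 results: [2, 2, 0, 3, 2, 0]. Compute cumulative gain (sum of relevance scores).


Cumulative Gain = sum of relevance scores
Position 1: rel=2, running sum=2
Position 2: rel=2, running sum=4
Position 3: rel=0, running sum=4
Position 4: rel=3, running sum=7
Position 5: rel=2, running sum=9
Position 6: rel=0, running sum=9
CG = 9

9


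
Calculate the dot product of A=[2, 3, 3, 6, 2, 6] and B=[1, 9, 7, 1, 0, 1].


Dot product = sum of element-wise products
A[0]*B[0] = 2*1 = 2
A[1]*B[1] = 3*9 = 27
A[2]*B[2] = 3*7 = 21
A[3]*B[3] = 6*1 = 6
A[4]*B[4] = 2*0 = 0
A[5]*B[5] = 6*1 = 6
Sum = 2 + 27 + 21 + 6 + 0 + 6 = 62

62


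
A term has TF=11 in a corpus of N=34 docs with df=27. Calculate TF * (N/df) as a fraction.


TF * (N/df)
= 11 * (34/27)
= 11 * 34/27
= 374/27

374/27


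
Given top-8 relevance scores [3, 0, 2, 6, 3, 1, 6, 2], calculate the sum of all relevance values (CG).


Cumulative Gain = sum of relevance scores
Position 1: rel=3, running sum=3
Position 2: rel=0, running sum=3
Position 3: rel=2, running sum=5
Position 4: rel=6, running sum=11
Position 5: rel=3, running sum=14
Position 6: rel=1, running sum=15
Position 7: rel=6, running sum=21
Position 8: rel=2, running sum=23
CG = 23

23


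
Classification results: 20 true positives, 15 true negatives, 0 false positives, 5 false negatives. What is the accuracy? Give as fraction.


Accuracy = (TP + TN) / (TP + TN + FP + FN)
TP + TN = 20 + 15 = 35
Total = 20 + 15 + 0 + 5 = 40
Accuracy = 35 / 40 = 7/8

7/8


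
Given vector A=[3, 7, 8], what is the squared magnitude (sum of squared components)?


|A|^2 = sum of squared components
A[0]^2 = 3^2 = 9
A[1]^2 = 7^2 = 49
A[2]^2 = 8^2 = 64
Sum = 9 + 49 + 64 = 122

122


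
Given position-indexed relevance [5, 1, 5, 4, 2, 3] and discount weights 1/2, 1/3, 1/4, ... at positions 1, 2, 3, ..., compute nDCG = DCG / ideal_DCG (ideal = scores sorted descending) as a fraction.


Position discount weights w_i = 1/(i+1) for i=1..6:
Weights = [1/2, 1/3, 1/4, 1/5, 1/6, 1/7]
Actual relevance: [5, 1, 5, 4, 2, 3]
DCG = 5/2 + 1/3 + 5/4 + 4/5 + 2/6 + 3/7 = 2371/420
Ideal relevance (sorted desc): [5, 5, 4, 3, 2, 1]
Ideal DCG = 5/2 + 5/3 + 4/4 + 3/5 + 2/6 + 1/7 = 437/70
nDCG = DCG / ideal_DCG = 2371/420 / 437/70 = 2371/2622

2371/2622


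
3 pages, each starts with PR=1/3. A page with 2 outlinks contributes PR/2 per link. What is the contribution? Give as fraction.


Initial PR = 1/3 = 1/3
Outlinks = 2
Contribution per link = PR / outlinks
= 1/3 / 2
= 1/6

1/6


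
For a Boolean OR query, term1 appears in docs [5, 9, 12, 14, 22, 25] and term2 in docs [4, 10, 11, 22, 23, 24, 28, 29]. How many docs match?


Boolean OR: find union of posting lists
term1 docs: [5, 9, 12, 14, 22, 25]
term2 docs: [4, 10, 11, 22, 23, 24, 28, 29]
Union: [4, 5, 9, 10, 11, 12, 14, 22, 23, 24, 25, 28, 29]
|union| = 13

13


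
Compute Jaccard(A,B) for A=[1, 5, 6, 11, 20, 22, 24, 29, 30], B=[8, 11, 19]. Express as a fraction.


A intersect B = [11]
|A intersect B| = 1
A union B = [1, 5, 6, 8, 11, 19, 20, 22, 24, 29, 30]
|A union B| = 11
Jaccard = 1/11 = 1/11

1/11


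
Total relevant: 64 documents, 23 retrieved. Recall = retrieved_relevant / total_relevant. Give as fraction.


Recall = retrieved_relevant / total_relevant
= 23 / 64
= 23 / (23 + 41)
= 23/64

23/64


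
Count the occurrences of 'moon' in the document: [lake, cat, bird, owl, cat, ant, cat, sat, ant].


Document has 9 words
Scanning for 'moon':
Term not found in document
Count = 0

0


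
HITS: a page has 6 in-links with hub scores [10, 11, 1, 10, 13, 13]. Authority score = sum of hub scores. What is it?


Authority = sum of hub scores of in-linkers
In-link 1: hub score = 10
In-link 2: hub score = 11
In-link 3: hub score = 1
In-link 4: hub score = 10
In-link 5: hub score = 13
In-link 6: hub score = 13
Authority = 10 + 11 + 1 + 10 + 13 + 13 = 58

58


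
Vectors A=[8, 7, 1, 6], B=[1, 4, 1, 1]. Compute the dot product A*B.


Dot product = sum of element-wise products
A[0]*B[0] = 8*1 = 8
A[1]*B[1] = 7*4 = 28
A[2]*B[2] = 1*1 = 1
A[3]*B[3] = 6*1 = 6
Sum = 8 + 28 + 1 + 6 = 43

43


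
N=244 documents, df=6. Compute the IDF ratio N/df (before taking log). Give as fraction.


IDF ratio = N / df
= 244 / 6
= 122/3

122/3


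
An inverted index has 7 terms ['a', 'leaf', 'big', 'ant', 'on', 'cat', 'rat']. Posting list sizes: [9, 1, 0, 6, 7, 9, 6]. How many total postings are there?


Summing posting list sizes:
'a': 9 postings
'leaf': 1 postings
'big': 0 postings
'ant': 6 postings
'on': 7 postings
'cat': 9 postings
'rat': 6 postings
Total = 9 + 1 + 0 + 6 + 7 + 9 + 6 = 38

38


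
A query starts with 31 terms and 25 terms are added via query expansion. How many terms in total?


Original terms: 31
Expansion terms: 25
Total = 31 + 25 = 56

56


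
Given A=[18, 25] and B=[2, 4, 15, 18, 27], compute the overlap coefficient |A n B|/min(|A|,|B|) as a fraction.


A intersect B = [18]
|A intersect B| = 1
min(|A|, |B|) = min(2, 5) = 2
Overlap = 1 / 2 = 1/2

1/2


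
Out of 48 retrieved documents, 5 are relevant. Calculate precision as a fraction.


Precision = relevant_retrieved / total_retrieved
= 5 / 48
= 5 / (5 + 43)
= 5/48

5/48


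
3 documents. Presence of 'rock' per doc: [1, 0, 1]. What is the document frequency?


Checking each document for 'rock':
Doc 1: present
Doc 2: absent
Doc 3: present
df = sum of presences = 1 + 0 + 1 = 2

2


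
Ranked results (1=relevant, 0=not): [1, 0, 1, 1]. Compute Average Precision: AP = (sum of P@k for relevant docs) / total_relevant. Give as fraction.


Computing P@k for each relevant position:
Position 1: relevant, P@1 = 1/1 = 1
Position 2: not relevant
Position 3: relevant, P@3 = 2/3 = 2/3
Position 4: relevant, P@4 = 3/4 = 3/4
Sum of P@k = 1 + 2/3 + 3/4 = 29/12
AP = 29/12 / 3 = 29/36

29/36


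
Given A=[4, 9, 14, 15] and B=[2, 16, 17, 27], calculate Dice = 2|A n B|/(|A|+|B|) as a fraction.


A intersect B = []
|A intersect B| = 0
|A| = 4, |B| = 4
Dice = 2*0 / (4+4)
= 0 / 8 = 0

0


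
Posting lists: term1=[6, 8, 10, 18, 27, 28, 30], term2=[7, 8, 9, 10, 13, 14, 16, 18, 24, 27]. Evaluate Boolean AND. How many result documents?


Boolean AND: find intersection of posting lists
term1 docs: [6, 8, 10, 18, 27, 28, 30]
term2 docs: [7, 8, 9, 10, 13, 14, 16, 18, 24, 27]
Intersection: [8, 10, 18, 27]
|intersection| = 4

4


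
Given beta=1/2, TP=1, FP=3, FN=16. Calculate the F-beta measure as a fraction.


P = TP/(TP+FP) = 1/4 = 1/4
R = TP/(TP+FN) = 1/17 = 1/17
beta^2 = 1/2^2 = 1/4
(1 + beta^2) = 5/4
Numerator = (1+beta^2)*P*R = 5/272
Denominator = beta^2*P + R = 1/16 + 1/17 = 33/272
F_beta = 5/33

5/33


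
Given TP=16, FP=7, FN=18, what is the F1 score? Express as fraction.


F1 = 2 * P * R / (P + R)
P = TP/(TP+FP) = 16/23 = 16/23
R = TP/(TP+FN) = 16/34 = 8/17
2 * P * R = 2 * 16/23 * 8/17 = 256/391
P + R = 16/23 + 8/17 = 456/391
F1 = 256/391 / 456/391 = 32/57

32/57


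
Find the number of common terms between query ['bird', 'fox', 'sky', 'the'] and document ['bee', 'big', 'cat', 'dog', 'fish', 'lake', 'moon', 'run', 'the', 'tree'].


Query terms: ['bird', 'fox', 'sky', 'the']
Document terms: ['bee', 'big', 'cat', 'dog', 'fish', 'lake', 'moon', 'run', 'the', 'tree']
Common terms: ['the']
Overlap count = 1

1


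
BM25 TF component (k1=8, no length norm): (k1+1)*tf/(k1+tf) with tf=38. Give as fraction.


BM25 TF component = (k1+1)*tf / (k1+tf)
k1 = 8, tf = 38
Numerator = (8+1)*38 = 342
Denominator = 8 + 38 = 46
= 342/46 = 171/23

171/23


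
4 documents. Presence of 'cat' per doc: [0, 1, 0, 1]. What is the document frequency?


Checking each document for 'cat':
Doc 1: absent
Doc 2: present
Doc 3: absent
Doc 4: present
df = sum of presences = 0 + 1 + 0 + 1 = 2

2


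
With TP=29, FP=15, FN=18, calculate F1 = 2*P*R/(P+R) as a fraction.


F1 = 2 * P * R / (P + R)
P = TP/(TP+FP) = 29/44 = 29/44
R = TP/(TP+FN) = 29/47 = 29/47
2 * P * R = 2 * 29/44 * 29/47 = 841/1034
P + R = 29/44 + 29/47 = 2639/2068
F1 = 841/1034 / 2639/2068 = 58/91

58/91


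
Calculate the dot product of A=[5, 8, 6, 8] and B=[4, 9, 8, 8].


Dot product = sum of element-wise products
A[0]*B[0] = 5*4 = 20
A[1]*B[1] = 8*9 = 72
A[2]*B[2] = 6*8 = 48
A[3]*B[3] = 8*8 = 64
Sum = 20 + 72 + 48 + 64 = 204

204


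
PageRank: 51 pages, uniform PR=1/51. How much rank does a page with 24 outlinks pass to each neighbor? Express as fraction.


Initial PR = 1/51 = 1/51
Outlinks = 24
Contribution per link = PR / outlinks
= 1/51 / 24
= 1/1224

1/1224


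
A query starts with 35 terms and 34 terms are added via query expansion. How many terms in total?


Original terms: 35
Expansion terms: 34
Total = 35 + 34 = 69

69


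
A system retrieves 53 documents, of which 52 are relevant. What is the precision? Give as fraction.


Precision = relevant_retrieved / total_retrieved
= 52 / 53
= 52 / (52 + 1)
= 52/53

52/53


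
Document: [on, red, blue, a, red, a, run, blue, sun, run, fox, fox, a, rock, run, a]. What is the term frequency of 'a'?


Document has 16 words
Scanning for 'a':
Found at positions: [3, 5, 12, 15]
Count = 4

4


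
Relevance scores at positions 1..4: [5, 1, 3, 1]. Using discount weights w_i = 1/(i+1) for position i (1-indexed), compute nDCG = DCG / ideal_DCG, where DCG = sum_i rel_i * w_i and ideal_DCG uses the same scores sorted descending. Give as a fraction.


Position discount weights w_i = 1/(i+1) for i=1..4:
Weights = [1/2, 1/3, 1/4, 1/5]
Actual relevance: [5, 1, 3, 1]
DCG = 5/2 + 1/3 + 3/4 + 1/5 = 227/60
Ideal relevance (sorted desc): [5, 3, 1, 1]
Ideal DCG = 5/2 + 3/3 + 1/4 + 1/5 = 79/20
nDCG = DCG / ideal_DCG = 227/60 / 79/20 = 227/237

227/237


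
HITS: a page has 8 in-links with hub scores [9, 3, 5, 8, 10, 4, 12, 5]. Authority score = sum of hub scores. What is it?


Authority = sum of hub scores of in-linkers
In-link 1: hub score = 9
In-link 2: hub score = 3
In-link 3: hub score = 5
In-link 4: hub score = 8
In-link 5: hub score = 10
In-link 6: hub score = 4
In-link 7: hub score = 12
In-link 8: hub score = 5
Authority = 9 + 3 + 5 + 8 + 10 + 4 + 12 + 5 = 56

56


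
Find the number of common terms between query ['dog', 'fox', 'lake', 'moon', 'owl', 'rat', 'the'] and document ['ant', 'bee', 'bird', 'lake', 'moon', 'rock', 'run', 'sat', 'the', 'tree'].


Query terms: ['dog', 'fox', 'lake', 'moon', 'owl', 'rat', 'the']
Document terms: ['ant', 'bee', 'bird', 'lake', 'moon', 'rock', 'run', 'sat', 'the', 'tree']
Common terms: ['lake', 'moon', 'the']
Overlap count = 3

3


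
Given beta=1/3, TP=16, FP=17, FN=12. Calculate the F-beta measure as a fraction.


P = TP/(TP+FP) = 16/33 = 16/33
R = TP/(TP+FN) = 16/28 = 4/7
beta^2 = 1/3^2 = 1/9
(1 + beta^2) = 10/9
Numerator = (1+beta^2)*P*R = 640/2079
Denominator = beta^2*P + R = 16/297 + 4/7 = 1300/2079
F_beta = 32/65

32/65


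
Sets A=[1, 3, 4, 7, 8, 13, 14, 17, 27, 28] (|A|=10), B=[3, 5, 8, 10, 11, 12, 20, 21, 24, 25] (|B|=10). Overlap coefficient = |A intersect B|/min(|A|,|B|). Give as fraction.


A intersect B = [3, 8]
|A intersect B| = 2
min(|A|, |B|) = min(10, 10) = 10
Overlap = 2 / 10 = 1/5

1/5


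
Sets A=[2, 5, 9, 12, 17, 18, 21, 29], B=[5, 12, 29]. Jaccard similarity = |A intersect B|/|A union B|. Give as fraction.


A intersect B = [5, 12, 29]
|A intersect B| = 3
A union B = [2, 5, 9, 12, 17, 18, 21, 29]
|A union B| = 8
Jaccard = 3/8 = 3/8

3/8


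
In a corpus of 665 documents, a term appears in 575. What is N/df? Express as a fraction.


IDF ratio = N / df
= 665 / 575
= 133/115

133/115


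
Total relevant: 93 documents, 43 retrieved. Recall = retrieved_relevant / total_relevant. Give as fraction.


Recall = retrieved_relevant / total_relevant
= 43 / 93
= 43 / (43 + 50)
= 43/93

43/93


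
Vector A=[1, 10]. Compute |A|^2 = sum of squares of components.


|A|^2 = sum of squared components
A[0]^2 = 1^2 = 1
A[1]^2 = 10^2 = 100
Sum = 1 + 100 = 101

101


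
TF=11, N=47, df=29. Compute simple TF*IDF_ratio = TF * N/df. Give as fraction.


TF * (N/df)
= 11 * (47/29)
= 11 * 47/29
= 517/29

517/29


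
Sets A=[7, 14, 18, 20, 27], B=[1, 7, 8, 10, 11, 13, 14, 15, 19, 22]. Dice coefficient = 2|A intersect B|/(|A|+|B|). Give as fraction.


A intersect B = [7, 14]
|A intersect B| = 2
|A| = 5, |B| = 10
Dice = 2*2 / (5+10)
= 4 / 15 = 4/15

4/15


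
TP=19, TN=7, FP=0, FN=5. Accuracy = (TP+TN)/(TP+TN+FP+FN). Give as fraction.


Accuracy = (TP + TN) / (TP + TN + FP + FN)
TP + TN = 19 + 7 = 26
Total = 19 + 7 + 0 + 5 = 31
Accuracy = 26 / 31 = 26/31

26/31


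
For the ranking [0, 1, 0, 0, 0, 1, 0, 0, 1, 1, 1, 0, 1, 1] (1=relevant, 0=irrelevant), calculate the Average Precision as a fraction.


Computing P@k for each relevant position:
Position 1: not relevant
Position 2: relevant, P@2 = 1/2 = 1/2
Position 3: not relevant
Position 4: not relevant
Position 5: not relevant
Position 6: relevant, P@6 = 2/6 = 1/3
Position 7: not relevant
Position 8: not relevant
Position 9: relevant, P@9 = 3/9 = 1/3
Position 10: relevant, P@10 = 4/10 = 2/5
Position 11: relevant, P@11 = 5/11 = 5/11
Position 12: not relevant
Position 13: relevant, P@13 = 6/13 = 6/13
Position 14: relevant, P@14 = 7/14 = 1/2
Sum of P@k = 1/2 + 1/3 + 1/3 + 2/5 + 5/11 + 6/13 + 1/2 = 6398/2145
AP = 6398/2145 / 7 = 914/2145

914/2145


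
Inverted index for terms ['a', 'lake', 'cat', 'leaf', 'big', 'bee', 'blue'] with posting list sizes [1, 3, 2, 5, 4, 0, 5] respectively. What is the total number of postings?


Summing posting list sizes:
'a': 1 postings
'lake': 3 postings
'cat': 2 postings
'leaf': 5 postings
'big': 4 postings
'bee': 0 postings
'blue': 5 postings
Total = 1 + 3 + 2 + 5 + 4 + 0 + 5 = 20

20


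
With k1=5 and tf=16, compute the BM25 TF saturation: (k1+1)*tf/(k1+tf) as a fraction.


BM25 TF component = (k1+1)*tf / (k1+tf)
k1 = 5, tf = 16
Numerator = (5+1)*16 = 96
Denominator = 5 + 16 = 21
= 96/21 = 32/7

32/7


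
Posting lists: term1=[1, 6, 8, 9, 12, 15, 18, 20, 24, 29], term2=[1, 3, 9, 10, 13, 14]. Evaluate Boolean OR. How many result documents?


Boolean OR: find union of posting lists
term1 docs: [1, 6, 8, 9, 12, 15, 18, 20, 24, 29]
term2 docs: [1, 3, 9, 10, 13, 14]
Union: [1, 3, 6, 8, 9, 10, 12, 13, 14, 15, 18, 20, 24, 29]
|union| = 14

14


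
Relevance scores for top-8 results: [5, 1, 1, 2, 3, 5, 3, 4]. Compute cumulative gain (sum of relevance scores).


Cumulative Gain = sum of relevance scores
Position 1: rel=5, running sum=5
Position 2: rel=1, running sum=6
Position 3: rel=1, running sum=7
Position 4: rel=2, running sum=9
Position 5: rel=3, running sum=12
Position 6: rel=5, running sum=17
Position 7: rel=3, running sum=20
Position 8: rel=4, running sum=24
CG = 24

24


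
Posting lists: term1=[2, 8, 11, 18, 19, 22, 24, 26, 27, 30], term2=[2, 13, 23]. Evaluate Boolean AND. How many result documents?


Boolean AND: find intersection of posting lists
term1 docs: [2, 8, 11, 18, 19, 22, 24, 26, 27, 30]
term2 docs: [2, 13, 23]
Intersection: [2]
|intersection| = 1

1


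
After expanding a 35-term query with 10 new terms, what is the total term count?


Original terms: 35
Expansion terms: 10
Total = 35 + 10 = 45

45


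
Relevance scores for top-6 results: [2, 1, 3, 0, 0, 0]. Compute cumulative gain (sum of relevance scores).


Cumulative Gain = sum of relevance scores
Position 1: rel=2, running sum=2
Position 2: rel=1, running sum=3
Position 3: rel=3, running sum=6
Position 4: rel=0, running sum=6
Position 5: rel=0, running sum=6
Position 6: rel=0, running sum=6
CG = 6

6


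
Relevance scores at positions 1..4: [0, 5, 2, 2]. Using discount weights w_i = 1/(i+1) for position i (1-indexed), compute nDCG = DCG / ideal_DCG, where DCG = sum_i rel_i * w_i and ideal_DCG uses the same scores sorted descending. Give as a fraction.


Position discount weights w_i = 1/(i+1) for i=1..4:
Weights = [1/2, 1/3, 1/4, 1/5]
Actual relevance: [0, 5, 2, 2]
DCG = 0/2 + 5/3 + 2/4 + 2/5 = 77/30
Ideal relevance (sorted desc): [5, 2, 2, 0]
Ideal DCG = 5/2 + 2/3 + 2/4 + 0/5 = 11/3
nDCG = DCG / ideal_DCG = 77/30 / 11/3 = 7/10

7/10


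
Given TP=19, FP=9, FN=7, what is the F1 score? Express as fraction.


F1 = 2 * P * R / (P + R)
P = TP/(TP+FP) = 19/28 = 19/28
R = TP/(TP+FN) = 19/26 = 19/26
2 * P * R = 2 * 19/28 * 19/26 = 361/364
P + R = 19/28 + 19/26 = 513/364
F1 = 361/364 / 513/364 = 19/27

19/27


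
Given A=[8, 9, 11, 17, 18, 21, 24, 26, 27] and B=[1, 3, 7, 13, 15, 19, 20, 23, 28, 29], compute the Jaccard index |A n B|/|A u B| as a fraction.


A intersect B = []
|A intersect B| = 0
A union B = [1, 3, 7, 8, 9, 11, 13, 15, 17, 18, 19, 20, 21, 23, 24, 26, 27, 28, 29]
|A union B| = 19
Jaccard = 0/19 = 0

0


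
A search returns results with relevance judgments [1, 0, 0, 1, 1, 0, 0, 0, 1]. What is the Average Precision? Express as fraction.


Computing P@k for each relevant position:
Position 1: relevant, P@1 = 1/1 = 1
Position 2: not relevant
Position 3: not relevant
Position 4: relevant, P@4 = 2/4 = 1/2
Position 5: relevant, P@5 = 3/5 = 3/5
Position 6: not relevant
Position 7: not relevant
Position 8: not relevant
Position 9: relevant, P@9 = 4/9 = 4/9
Sum of P@k = 1 + 1/2 + 3/5 + 4/9 = 229/90
AP = 229/90 / 4 = 229/360

229/360


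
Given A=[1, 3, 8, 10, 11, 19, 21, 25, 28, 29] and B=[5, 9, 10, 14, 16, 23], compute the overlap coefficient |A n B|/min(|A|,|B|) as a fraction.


A intersect B = [10]
|A intersect B| = 1
min(|A|, |B|) = min(10, 6) = 6
Overlap = 1 / 6 = 1/6

1/6


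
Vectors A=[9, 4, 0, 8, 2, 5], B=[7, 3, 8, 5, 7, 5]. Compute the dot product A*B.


Dot product = sum of element-wise products
A[0]*B[0] = 9*7 = 63
A[1]*B[1] = 4*3 = 12
A[2]*B[2] = 0*8 = 0
A[3]*B[3] = 8*5 = 40
A[4]*B[4] = 2*7 = 14
A[5]*B[5] = 5*5 = 25
Sum = 63 + 12 + 0 + 40 + 14 + 25 = 154

154


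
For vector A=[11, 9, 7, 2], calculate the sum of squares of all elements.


|A|^2 = sum of squared components
A[0]^2 = 11^2 = 121
A[1]^2 = 9^2 = 81
A[2]^2 = 7^2 = 49
A[3]^2 = 2^2 = 4
Sum = 121 + 81 + 49 + 4 = 255

255


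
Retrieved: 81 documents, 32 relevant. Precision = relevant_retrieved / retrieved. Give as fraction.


Precision = relevant_retrieved / total_retrieved
= 32 / 81
= 32 / (32 + 49)
= 32/81

32/81


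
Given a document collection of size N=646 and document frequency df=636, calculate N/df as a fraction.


IDF ratio = N / df
= 646 / 636
= 323/318

323/318


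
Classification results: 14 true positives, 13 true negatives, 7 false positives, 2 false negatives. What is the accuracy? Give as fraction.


Accuracy = (TP + TN) / (TP + TN + FP + FN)
TP + TN = 14 + 13 = 27
Total = 14 + 13 + 7 + 2 = 36
Accuracy = 27 / 36 = 3/4

3/4


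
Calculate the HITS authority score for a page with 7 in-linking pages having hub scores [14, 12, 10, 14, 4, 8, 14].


Authority = sum of hub scores of in-linkers
In-link 1: hub score = 14
In-link 2: hub score = 12
In-link 3: hub score = 10
In-link 4: hub score = 14
In-link 5: hub score = 4
In-link 6: hub score = 8
In-link 7: hub score = 14
Authority = 14 + 12 + 10 + 14 + 4 + 8 + 14 = 76

76


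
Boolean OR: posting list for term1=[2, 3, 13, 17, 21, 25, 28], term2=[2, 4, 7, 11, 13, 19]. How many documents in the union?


Boolean OR: find union of posting lists
term1 docs: [2, 3, 13, 17, 21, 25, 28]
term2 docs: [2, 4, 7, 11, 13, 19]
Union: [2, 3, 4, 7, 11, 13, 17, 19, 21, 25, 28]
|union| = 11

11


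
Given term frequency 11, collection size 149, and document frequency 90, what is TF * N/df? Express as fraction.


TF * (N/df)
= 11 * (149/90)
= 11 * 149/90
= 1639/90

1639/90


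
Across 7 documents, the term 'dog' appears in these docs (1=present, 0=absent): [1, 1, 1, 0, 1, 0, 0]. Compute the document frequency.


Checking each document for 'dog':
Doc 1: present
Doc 2: present
Doc 3: present
Doc 4: absent
Doc 5: present
Doc 6: absent
Doc 7: absent
df = sum of presences = 1 + 1 + 1 + 0 + 1 + 0 + 0 = 4

4


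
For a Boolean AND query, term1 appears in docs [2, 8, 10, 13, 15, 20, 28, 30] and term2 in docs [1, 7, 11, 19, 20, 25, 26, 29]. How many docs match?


Boolean AND: find intersection of posting lists
term1 docs: [2, 8, 10, 13, 15, 20, 28, 30]
term2 docs: [1, 7, 11, 19, 20, 25, 26, 29]
Intersection: [20]
|intersection| = 1

1


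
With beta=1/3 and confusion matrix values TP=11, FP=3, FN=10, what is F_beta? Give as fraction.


P = TP/(TP+FP) = 11/14 = 11/14
R = TP/(TP+FN) = 11/21 = 11/21
beta^2 = 1/3^2 = 1/9
(1 + beta^2) = 10/9
Numerator = (1+beta^2)*P*R = 605/1323
Denominator = beta^2*P + R = 11/126 + 11/21 = 11/18
F_beta = 110/147

110/147


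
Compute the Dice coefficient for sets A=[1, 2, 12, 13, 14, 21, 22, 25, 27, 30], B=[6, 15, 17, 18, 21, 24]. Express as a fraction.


A intersect B = [21]
|A intersect B| = 1
|A| = 10, |B| = 6
Dice = 2*1 / (10+6)
= 2 / 16 = 1/8

1/8


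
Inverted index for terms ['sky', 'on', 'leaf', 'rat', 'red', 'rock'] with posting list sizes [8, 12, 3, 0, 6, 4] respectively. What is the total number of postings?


Summing posting list sizes:
'sky': 8 postings
'on': 12 postings
'leaf': 3 postings
'rat': 0 postings
'red': 6 postings
'rock': 4 postings
Total = 8 + 12 + 3 + 0 + 6 + 4 = 33

33


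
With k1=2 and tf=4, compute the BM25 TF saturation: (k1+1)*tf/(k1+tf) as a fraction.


BM25 TF component = (k1+1)*tf / (k1+tf)
k1 = 2, tf = 4
Numerator = (2+1)*4 = 12
Denominator = 2 + 4 = 6
= 12/6 = 2

2


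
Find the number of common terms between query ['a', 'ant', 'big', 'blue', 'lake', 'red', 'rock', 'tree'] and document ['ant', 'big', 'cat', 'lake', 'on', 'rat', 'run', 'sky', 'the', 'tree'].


Query terms: ['a', 'ant', 'big', 'blue', 'lake', 'red', 'rock', 'tree']
Document terms: ['ant', 'big', 'cat', 'lake', 'on', 'rat', 'run', 'sky', 'the', 'tree']
Common terms: ['ant', 'big', 'lake', 'tree']
Overlap count = 4

4


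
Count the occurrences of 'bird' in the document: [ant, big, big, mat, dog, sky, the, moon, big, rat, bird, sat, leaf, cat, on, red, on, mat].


Document has 18 words
Scanning for 'bird':
Found at positions: [10]
Count = 1

1


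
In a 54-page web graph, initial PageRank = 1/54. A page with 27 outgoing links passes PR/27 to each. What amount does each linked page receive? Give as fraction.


Initial PR = 1/54 = 1/54
Outlinks = 27
Contribution per link = PR / outlinks
= 1/54 / 27
= 1/1458

1/1458


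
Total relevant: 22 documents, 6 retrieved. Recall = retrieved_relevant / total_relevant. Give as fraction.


Recall = retrieved_relevant / total_relevant
= 6 / 22
= 6 / (6 + 16)
= 3/11

3/11


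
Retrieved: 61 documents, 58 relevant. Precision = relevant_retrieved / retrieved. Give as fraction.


Precision = relevant_retrieved / total_retrieved
= 58 / 61
= 58 / (58 + 3)
= 58/61

58/61


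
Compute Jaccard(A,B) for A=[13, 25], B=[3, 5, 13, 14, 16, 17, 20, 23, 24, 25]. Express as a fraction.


A intersect B = [13, 25]
|A intersect B| = 2
A union B = [3, 5, 13, 14, 16, 17, 20, 23, 24, 25]
|A union B| = 10
Jaccard = 2/10 = 1/5

1/5


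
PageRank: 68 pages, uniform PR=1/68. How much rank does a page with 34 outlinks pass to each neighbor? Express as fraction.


Initial PR = 1/68 = 1/68
Outlinks = 34
Contribution per link = PR / outlinks
= 1/68 / 34
= 1/2312

1/2312


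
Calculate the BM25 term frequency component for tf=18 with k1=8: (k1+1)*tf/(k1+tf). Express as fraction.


BM25 TF component = (k1+1)*tf / (k1+tf)
k1 = 8, tf = 18
Numerator = (8+1)*18 = 162
Denominator = 8 + 18 = 26
= 162/26 = 81/13

81/13


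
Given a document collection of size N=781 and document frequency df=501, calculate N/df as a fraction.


IDF ratio = N / df
= 781 / 501
= 781/501

781/501


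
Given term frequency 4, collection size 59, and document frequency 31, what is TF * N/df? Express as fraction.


TF * (N/df)
= 4 * (59/31)
= 4 * 59/31
= 236/31

236/31


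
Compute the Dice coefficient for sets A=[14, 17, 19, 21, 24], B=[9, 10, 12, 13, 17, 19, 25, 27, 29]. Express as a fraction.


A intersect B = [17, 19]
|A intersect B| = 2
|A| = 5, |B| = 9
Dice = 2*2 / (5+9)
= 4 / 14 = 2/7

2/7


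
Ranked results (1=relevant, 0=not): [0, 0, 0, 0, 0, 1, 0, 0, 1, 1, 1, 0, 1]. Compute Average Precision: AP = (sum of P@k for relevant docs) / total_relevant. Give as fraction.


Computing P@k for each relevant position:
Position 1: not relevant
Position 2: not relevant
Position 3: not relevant
Position 4: not relevant
Position 5: not relevant
Position 6: relevant, P@6 = 1/6 = 1/6
Position 7: not relevant
Position 8: not relevant
Position 9: relevant, P@9 = 2/9 = 2/9
Position 10: relevant, P@10 = 3/10 = 3/10
Position 11: relevant, P@11 = 4/11 = 4/11
Position 12: not relevant
Position 13: relevant, P@13 = 5/13 = 5/13
Sum of P@k = 1/6 + 2/9 + 3/10 + 4/11 + 5/13 = 9248/6435
AP = 9248/6435 / 5 = 9248/32175

9248/32175


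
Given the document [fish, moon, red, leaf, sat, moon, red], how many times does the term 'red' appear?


Document has 7 words
Scanning for 'red':
Found at positions: [2, 6]
Count = 2

2


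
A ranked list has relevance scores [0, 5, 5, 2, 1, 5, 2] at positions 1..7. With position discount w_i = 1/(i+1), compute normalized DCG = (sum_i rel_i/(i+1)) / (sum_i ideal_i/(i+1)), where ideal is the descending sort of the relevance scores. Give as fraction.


Position discount weights w_i = 1/(i+1) for i=1..7:
Weights = [1/2, 1/3, 1/4, 1/5, 1/6, 1/7, 1/8]
Actual relevance: [0, 5, 5, 2, 1, 5, 2]
DCG = 0/2 + 5/3 + 5/4 + 2/5 + 1/6 + 5/7 + 2/8 = 467/105
Ideal relevance (sorted desc): [5, 5, 5, 2, 2, 1, 0]
Ideal DCG = 5/2 + 5/3 + 5/4 + 2/5 + 2/6 + 1/7 + 0/8 = 881/140
nDCG = DCG / ideal_DCG = 467/105 / 881/140 = 1868/2643

1868/2643


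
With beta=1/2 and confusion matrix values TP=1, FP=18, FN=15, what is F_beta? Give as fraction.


P = TP/(TP+FP) = 1/19 = 1/19
R = TP/(TP+FN) = 1/16 = 1/16
beta^2 = 1/2^2 = 1/4
(1 + beta^2) = 5/4
Numerator = (1+beta^2)*P*R = 5/1216
Denominator = beta^2*P + R = 1/76 + 1/16 = 23/304
F_beta = 5/92

5/92
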